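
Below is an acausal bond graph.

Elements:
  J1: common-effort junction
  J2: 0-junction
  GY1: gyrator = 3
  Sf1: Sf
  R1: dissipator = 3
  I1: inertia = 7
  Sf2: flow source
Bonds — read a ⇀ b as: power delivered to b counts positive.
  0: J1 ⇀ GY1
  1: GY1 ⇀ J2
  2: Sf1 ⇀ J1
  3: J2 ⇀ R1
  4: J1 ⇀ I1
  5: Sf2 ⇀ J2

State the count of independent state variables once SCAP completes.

1  (I1 all integral)

bond 2 |Sf1  (Sf1 fixes flow; stroke at Sf1)
bond 5 |Sf2  (Sf2 (Sf) sets flow on bond)
bond 4 |I1  (I1: I, integral causality)
bond 0 |J1  (closing 0-jn rule on J1)
bond 1 |J2  (GY1 both-in/both-out from 0)
bond 3 |R1  (0-jn J2 has e-setter on 1)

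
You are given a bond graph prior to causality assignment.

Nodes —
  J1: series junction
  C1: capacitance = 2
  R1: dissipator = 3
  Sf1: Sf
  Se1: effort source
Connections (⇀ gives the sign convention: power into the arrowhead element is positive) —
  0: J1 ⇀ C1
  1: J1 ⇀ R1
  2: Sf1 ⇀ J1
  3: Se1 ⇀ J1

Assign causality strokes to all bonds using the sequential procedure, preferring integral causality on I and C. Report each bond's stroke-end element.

β2 stroke at Sf1  (source Sf1 imposes f)
β3 stroke at J1  (source Se1 imposes e)
β0 stroke at J1  (1-jn J1 has f-setter on 2)
β1 stroke at J1  (1-jn J1 has f-setter on 2)

#0 stroke at J1
#1 stroke at J1
#2 stroke at Sf1
#3 stroke at J1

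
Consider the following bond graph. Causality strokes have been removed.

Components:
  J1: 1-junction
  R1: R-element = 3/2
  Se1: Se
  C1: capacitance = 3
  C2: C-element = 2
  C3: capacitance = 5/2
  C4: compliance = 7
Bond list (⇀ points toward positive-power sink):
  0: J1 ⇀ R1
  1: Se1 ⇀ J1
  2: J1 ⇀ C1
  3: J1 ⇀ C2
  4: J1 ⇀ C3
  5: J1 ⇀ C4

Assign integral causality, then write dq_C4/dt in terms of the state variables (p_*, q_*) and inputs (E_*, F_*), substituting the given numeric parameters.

#1 |J1  (Se1 fixes effort; stroke away)
#2 |J1  (prefer integral on C1)
#3 |J1  (C2 integral (e out))
#4 |J1  (C3 outputs effort q/C3)
#5 |J1  (prefer integral on C4)
#0 |R1  (only one flow-in slot at J1)

dq_C4/dt = 2*E_Se1/3 - 2*q_C1/9 - q_C2/3 - 4*q_C3/15 - 2*q_C4/21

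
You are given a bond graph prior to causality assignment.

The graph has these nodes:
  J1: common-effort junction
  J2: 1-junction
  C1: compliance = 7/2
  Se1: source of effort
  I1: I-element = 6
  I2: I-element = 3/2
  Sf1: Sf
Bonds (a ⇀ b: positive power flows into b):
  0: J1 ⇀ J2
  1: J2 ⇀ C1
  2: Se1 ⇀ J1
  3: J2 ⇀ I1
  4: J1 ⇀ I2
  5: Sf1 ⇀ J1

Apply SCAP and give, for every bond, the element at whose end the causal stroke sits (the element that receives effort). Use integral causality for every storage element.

β0 |J2
β1 |J2
β2 |J1
β3 |I1
β4 |I2
β5 |Sf1

b2 →J1  (Se1 (Se) sets effort on bond)
b5 →Sf1  (Sf1 fixes flow; stroke at Sf1)
b0 →J2  (common-e at J1 fixed by 2)
b4 →I2  (J1 effort already set via bond 2)
b1 →J2  (prefer integral on C1)
b3 →I1  (only one flow-in slot at J2)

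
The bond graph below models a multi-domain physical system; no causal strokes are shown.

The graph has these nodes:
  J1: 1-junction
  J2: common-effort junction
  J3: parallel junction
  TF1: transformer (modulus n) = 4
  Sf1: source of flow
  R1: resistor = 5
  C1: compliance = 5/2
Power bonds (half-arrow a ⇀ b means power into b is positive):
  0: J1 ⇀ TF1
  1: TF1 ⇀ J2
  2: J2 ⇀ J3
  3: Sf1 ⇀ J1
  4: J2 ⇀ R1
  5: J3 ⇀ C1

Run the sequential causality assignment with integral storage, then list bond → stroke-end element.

#0 |J1
#1 |TF1
#2 |J2
#3 |Sf1
#4 |R1
#5 |J3

bond 3 →Sf1  (Sf1 (Sf) sets flow on bond)
bond 0 →J1  (common-f at J1 fixed by 3)
bond 1 →TF1  (TF1: transformer flips bond 0)
bond 5 →J3  (C1 integral (e out))
bond 2 →J2  (J3 effort already set via bond 5)
bond 4 →R1  (common-e at J2 fixed by 2)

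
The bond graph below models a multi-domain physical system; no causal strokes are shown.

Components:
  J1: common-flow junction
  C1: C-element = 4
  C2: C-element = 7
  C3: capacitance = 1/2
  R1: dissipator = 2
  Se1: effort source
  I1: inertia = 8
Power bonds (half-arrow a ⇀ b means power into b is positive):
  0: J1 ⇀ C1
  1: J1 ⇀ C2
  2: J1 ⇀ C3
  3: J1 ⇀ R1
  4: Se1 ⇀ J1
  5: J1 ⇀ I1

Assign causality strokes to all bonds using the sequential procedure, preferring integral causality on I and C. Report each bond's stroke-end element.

bond 4 |J1  (Se1 (Se) sets effort on bond)
bond 0 |J1  (C1: C, integral causality)
bond 1 |J1  (C2 integral (e out))
bond 2 |J1  (C3 outputs effort q/C3)
bond 5 |I1  (I1 integral (f out))
bond 3 |J1  (J1 flow already set via bond 5)

b0 stroke→J1
b1 stroke→J1
b2 stroke→J1
b3 stroke→J1
b4 stroke→J1
b5 stroke→I1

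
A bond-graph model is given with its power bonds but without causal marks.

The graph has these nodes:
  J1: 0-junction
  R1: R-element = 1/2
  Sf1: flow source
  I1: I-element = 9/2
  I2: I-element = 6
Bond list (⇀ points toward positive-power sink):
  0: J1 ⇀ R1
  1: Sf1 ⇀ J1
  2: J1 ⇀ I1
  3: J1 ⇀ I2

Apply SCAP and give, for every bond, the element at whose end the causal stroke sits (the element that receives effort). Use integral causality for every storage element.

#0 stroke→J1
#1 stroke→Sf1
#2 stroke→I1
#3 stroke→I2

β1 stroke at Sf1  (Sf1 (Sf) sets flow on bond)
β2 stroke at I1  (prefer integral on I1)
β3 stroke at I2  (I2: I, integral causality)
β0 stroke at J1  (J1: last free bond brings effort in)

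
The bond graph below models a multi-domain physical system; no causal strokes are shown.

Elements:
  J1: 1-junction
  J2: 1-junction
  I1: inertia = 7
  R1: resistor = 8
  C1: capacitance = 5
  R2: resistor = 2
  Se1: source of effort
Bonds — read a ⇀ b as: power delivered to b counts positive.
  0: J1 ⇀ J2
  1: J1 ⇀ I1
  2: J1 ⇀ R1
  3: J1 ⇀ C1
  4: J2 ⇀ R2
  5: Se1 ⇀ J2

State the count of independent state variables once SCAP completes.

β5 |J2  (source Se1 imposes e)
β1 |I1  (I1 integral (f out))
β0 |J1  (common-f at J1 fixed by 1)
β2 |J1  (J1 flow already set via bond 1)
β3 |J1  (common-f at J1 fixed by 1)
β4 |J2  (J2: bond 0 brought flow, rest push out)

2  (C1, I1 all integral)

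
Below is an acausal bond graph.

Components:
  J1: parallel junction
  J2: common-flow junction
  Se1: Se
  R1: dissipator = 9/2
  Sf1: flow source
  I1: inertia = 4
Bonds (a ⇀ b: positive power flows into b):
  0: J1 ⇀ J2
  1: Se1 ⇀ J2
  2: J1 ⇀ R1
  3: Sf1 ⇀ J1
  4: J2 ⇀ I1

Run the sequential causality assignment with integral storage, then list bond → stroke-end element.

bond 0 →J2
bond 1 →J2
bond 2 →J1
bond 3 →Sf1
bond 4 →I1

#1 |J2  (Se1 (Se) sets effort on bond)
#3 |Sf1  (Sf1 (Sf) sets flow on bond)
#4 |I1  (prefer integral on I1)
#0 |J2  (common-f at J2 fixed by 4)
#2 |J1  (J1 needs exactly one e-in)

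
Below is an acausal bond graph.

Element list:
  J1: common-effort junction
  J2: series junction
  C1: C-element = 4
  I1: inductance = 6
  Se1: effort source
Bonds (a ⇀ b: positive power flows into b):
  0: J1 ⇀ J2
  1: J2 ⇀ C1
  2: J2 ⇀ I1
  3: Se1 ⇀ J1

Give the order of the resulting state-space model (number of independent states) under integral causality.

#3 stroke at J1  (source Se1 imposes e)
#0 stroke at J2  (0-jn J1 has e-setter on 3)
#1 stroke at J2  (C1 integral (e out))
#2 stroke at I1  (only one flow-in slot at J2)

2  (C1, I1 all integral)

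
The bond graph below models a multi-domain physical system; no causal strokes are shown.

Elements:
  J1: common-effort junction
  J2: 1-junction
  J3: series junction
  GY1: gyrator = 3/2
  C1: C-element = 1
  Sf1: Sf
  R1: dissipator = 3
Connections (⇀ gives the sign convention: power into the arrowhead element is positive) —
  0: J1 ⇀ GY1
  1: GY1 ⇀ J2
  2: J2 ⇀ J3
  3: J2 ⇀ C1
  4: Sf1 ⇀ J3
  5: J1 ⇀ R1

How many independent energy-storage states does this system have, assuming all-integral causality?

#4 →Sf1  (source Sf1 imposes f)
#2 →J3  (common-f at J3 fixed by 4)
#1 →J2  (J2: bond 2 brought flow, rest push out)
#3 →J2  (J2 flow already set via bond 2)
#0 →J1  (GY1: gyrator matches bond 1)
#5 →R1  (J1 effort already set via bond 0)

1  (C1 all integral)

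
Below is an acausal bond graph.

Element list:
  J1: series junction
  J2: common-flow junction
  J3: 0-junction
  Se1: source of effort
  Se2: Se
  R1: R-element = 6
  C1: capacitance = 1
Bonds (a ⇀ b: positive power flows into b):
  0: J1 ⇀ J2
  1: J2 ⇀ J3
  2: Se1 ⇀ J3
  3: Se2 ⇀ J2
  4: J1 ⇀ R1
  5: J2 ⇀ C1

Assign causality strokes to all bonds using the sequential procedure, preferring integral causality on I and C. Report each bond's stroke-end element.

bond 0 |J1
bond 1 |J2
bond 2 |J3
bond 3 |J2
bond 4 |R1
bond 5 |J2

#2 stroke at J3  (Se1 fixes effort; stroke away)
#3 stroke at J2  (Se2: effort source, stroke at far end)
#1 stroke at J2  (common-e at J3 fixed by 2)
#5 stroke at J2  (prefer integral on C1)
#0 stroke at J1  (closing 1-jn rule on J2)
#4 stroke at R1  (only one flow-in slot at J1)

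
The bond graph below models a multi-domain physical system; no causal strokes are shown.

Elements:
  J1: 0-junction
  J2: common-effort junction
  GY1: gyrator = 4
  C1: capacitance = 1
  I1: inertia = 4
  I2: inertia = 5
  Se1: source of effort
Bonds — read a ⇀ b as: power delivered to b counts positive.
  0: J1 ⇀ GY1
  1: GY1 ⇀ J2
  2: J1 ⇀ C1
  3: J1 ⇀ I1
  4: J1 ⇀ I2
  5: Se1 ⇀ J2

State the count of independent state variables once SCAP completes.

3  (C1, I1, I2 all integral)

β5 stroke at J2  (Se1 fixes effort; stroke away)
β1 stroke at GY1  (J2 effort already set via bond 5)
β0 stroke at GY1  (GY GY1: same side as bond 1)
β2 stroke at J1  (C1: C, integral causality)
β3 stroke at I1  (common-e at J1 fixed by 2)
β4 stroke at I2  (0-jn J1 has e-setter on 2)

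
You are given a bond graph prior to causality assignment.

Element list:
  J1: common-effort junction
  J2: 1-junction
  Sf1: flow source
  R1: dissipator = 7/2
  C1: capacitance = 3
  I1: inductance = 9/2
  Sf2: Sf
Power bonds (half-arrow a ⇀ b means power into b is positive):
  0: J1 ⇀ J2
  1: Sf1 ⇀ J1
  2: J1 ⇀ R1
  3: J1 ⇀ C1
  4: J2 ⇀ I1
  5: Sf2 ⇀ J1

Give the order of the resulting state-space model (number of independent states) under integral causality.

β1 →Sf1  (Sf1: flow source, stroke at near end)
β5 →Sf2  (Sf2 fixes flow; stroke at Sf2)
β3 →J1  (C1 integral (e out))
β0 →J2  (J1: bond 3 brought effort, rest push out)
β2 →R1  (common-e at J1 fixed by 3)
β4 →I1  (J2: last free bond brings flow in)

2  (C1, I1 all integral)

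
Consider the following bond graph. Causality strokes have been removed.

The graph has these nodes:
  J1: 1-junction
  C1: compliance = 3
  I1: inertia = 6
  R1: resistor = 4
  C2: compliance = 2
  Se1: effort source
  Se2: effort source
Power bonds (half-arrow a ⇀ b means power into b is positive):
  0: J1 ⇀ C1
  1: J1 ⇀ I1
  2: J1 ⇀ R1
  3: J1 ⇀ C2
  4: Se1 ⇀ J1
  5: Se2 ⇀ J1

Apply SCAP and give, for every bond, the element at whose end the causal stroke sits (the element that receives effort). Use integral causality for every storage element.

b4 stroke→J1  (Se1 fixes effort; stroke away)
b5 stroke→J1  (Se2 fixes effort; stroke away)
b0 stroke→J1  (prefer integral on C1)
b1 stroke→I1  (I1 integral (f out))
b2 stroke→J1  (1-jn J1 has f-setter on 1)
b3 stroke→J1  (J1: bond 1 brought flow, rest push out)

b0 →J1
b1 →I1
b2 →J1
b3 →J1
b4 →J1
b5 →J1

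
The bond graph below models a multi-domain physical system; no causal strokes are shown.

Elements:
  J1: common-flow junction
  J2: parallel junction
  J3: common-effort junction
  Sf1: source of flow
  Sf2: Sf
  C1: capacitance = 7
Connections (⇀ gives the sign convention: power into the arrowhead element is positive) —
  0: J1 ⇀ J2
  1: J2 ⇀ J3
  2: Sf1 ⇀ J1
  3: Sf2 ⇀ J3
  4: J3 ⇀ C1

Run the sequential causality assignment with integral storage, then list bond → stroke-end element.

#0 |J1
#1 |J2
#2 |Sf1
#3 |Sf2
#4 |J3

bond 2 |Sf1  (source Sf1 imposes f)
bond 3 |Sf2  (Sf2: flow source, stroke at near end)
bond 0 |J1  (J1: bond 2 brought flow, rest push out)
bond 1 |J2  (closing 0-jn rule on J2)
bond 4 |J3  (closing 0-jn rule on J3)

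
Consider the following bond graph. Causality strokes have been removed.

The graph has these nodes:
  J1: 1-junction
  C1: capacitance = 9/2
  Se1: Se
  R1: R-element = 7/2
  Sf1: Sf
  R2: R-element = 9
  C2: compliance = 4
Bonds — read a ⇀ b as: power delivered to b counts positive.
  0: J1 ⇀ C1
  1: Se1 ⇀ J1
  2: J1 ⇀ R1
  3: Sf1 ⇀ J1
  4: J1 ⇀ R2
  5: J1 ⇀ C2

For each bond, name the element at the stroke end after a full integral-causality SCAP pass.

β1 stroke at J1  (Se1: effort source, stroke at far end)
β3 stroke at Sf1  (Sf1 (Sf) sets flow on bond)
β0 stroke at J1  (J1: bond 3 brought flow, rest push out)
β2 stroke at J1  (common-f at J1 fixed by 3)
β4 stroke at J1  (common-f at J1 fixed by 3)
β5 stroke at J1  (J1: bond 3 brought flow, rest push out)

#0 stroke→J1
#1 stroke→J1
#2 stroke→J1
#3 stroke→Sf1
#4 stroke→J1
#5 stroke→J1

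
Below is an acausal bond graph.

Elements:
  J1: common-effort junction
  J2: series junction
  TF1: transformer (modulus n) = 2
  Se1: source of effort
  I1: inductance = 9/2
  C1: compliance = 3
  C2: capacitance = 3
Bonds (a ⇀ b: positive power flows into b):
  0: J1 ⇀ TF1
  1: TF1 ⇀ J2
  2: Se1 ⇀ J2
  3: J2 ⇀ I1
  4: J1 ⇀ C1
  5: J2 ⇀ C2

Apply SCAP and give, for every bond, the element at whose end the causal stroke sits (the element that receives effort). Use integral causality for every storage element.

#2 →J2  (Se1: effort source, stroke at far end)
#3 →I1  (I1: I, integral causality)
#1 →J2  (J2: bond 3 brought flow, rest push out)
#5 →J2  (1-jn J2 has f-setter on 3)
#0 →TF1  (TF1 one-in-one-out from 1)
#4 →J1  (closing 0-jn rule on J1)

b0 |TF1
b1 |J2
b2 |J2
b3 |I1
b4 |J1
b5 |J2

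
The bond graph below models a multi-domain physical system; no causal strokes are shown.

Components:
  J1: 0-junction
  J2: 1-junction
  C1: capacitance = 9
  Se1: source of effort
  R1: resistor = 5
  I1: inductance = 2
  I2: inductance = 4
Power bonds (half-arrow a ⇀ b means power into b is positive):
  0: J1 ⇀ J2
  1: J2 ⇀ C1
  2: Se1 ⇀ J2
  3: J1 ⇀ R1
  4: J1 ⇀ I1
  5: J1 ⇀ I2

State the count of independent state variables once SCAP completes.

3  (C1, I1, I2 all integral)

bond 2 stroke at J2  (Se1: effort source, stroke at far end)
bond 1 stroke at J2  (C1: C, integral causality)
bond 0 stroke at J1  (J2 needs exactly one f-in)
bond 3 stroke at R1  (common-e at J1 fixed by 0)
bond 4 stroke at I1  (0-jn J1 has e-setter on 0)
bond 5 stroke at I2  (0-jn J1 has e-setter on 0)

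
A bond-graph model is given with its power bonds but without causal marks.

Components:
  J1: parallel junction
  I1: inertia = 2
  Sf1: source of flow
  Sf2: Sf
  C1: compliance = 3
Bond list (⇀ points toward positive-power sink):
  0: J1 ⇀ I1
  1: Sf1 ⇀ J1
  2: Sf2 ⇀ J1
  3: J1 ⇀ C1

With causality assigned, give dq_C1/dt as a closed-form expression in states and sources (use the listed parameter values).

#1 |Sf1  (Sf1: flow source, stroke at near end)
#2 |Sf2  (Sf2 (Sf) sets flow on bond)
#0 |I1  (prefer integral on I1)
#3 |J1  (J1: last free bond brings effort in)

dq_C1/dt = F_Sf1 + F_Sf2 - p_I1/2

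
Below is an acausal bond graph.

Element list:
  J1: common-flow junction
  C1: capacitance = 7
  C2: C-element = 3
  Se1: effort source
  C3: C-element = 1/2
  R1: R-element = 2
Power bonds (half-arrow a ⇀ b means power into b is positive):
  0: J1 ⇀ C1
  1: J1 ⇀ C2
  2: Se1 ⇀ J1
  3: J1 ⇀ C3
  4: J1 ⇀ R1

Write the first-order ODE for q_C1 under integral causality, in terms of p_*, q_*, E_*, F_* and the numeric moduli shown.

dq_C1/dt = E_Se1/2 - q_C1/14 - q_C2/6 - q_C3

b2 stroke at J1  (source Se1 imposes e)
b0 stroke at J1  (C1 integral (e out))
b1 stroke at J1  (C2 integral (e out))
b3 stroke at J1  (C3 outputs effort q/C3)
b4 stroke at R1  (J1: last free bond brings flow in)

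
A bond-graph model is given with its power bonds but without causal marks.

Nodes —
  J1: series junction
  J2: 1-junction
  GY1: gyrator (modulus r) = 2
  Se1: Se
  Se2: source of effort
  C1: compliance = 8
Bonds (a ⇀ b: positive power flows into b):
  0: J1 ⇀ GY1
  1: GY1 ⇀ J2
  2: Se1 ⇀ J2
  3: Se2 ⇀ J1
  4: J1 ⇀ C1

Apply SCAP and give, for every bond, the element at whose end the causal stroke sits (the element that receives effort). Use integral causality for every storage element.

β0 stroke at GY1
β1 stroke at GY1
β2 stroke at J2
β3 stroke at J1
β4 stroke at J1

b2 →J2  (Se1 fixes effort; stroke away)
b3 →J1  (Se2 (Se) sets effort on bond)
b1 →GY1  (J2: last free bond brings flow in)
b0 →GY1  (GY1 both-in/both-out from 1)
b4 →J1  (common-f at J1 fixed by 0)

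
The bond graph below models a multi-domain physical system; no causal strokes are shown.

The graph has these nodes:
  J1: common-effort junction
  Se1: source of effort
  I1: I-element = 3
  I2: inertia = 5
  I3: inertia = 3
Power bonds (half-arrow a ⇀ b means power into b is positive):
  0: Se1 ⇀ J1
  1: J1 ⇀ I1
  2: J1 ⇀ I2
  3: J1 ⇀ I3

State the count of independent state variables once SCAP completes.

3  (I1, I2, I3 all integral)

#0 →J1  (source Se1 imposes e)
#1 →I1  (common-e at J1 fixed by 0)
#2 →I2  (common-e at J1 fixed by 0)
#3 →I3  (0-jn J1 has e-setter on 0)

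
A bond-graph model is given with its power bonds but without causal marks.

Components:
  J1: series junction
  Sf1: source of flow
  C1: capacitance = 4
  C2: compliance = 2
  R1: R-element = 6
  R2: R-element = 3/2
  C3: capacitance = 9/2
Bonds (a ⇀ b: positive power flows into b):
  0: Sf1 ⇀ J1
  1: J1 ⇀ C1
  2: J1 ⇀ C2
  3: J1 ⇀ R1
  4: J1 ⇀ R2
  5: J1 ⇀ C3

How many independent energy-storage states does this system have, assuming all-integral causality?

3  (C1, C2, C3 all integral)

#0 stroke→Sf1  (Sf1 fixes flow; stroke at Sf1)
#1 stroke→J1  (1-jn J1 has f-setter on 0)
#2 stroke→J1  (1-jn J1 has f-setter on 0)
#3 stroke→J1  (J1: bond 0 brought flow, rest push out)
#4 stroke→J1  (1-jn J1 has f-setter on 0)
#5 stroke→J1  (J1 flow already set via bond 0)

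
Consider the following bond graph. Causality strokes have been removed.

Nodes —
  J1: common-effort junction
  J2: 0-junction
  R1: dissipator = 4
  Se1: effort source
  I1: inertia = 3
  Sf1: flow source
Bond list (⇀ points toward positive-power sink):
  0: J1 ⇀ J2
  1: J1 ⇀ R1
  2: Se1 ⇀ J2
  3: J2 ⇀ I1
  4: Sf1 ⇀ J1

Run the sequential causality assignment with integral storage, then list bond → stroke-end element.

#0 stroke at J1
#1 stroke at R1
#2 stroke at J2
#3 stroke at I1
#4 stroke at Sf1

b2 |J2  (Se1 (Se) sets effort on bond)
b4 |Sf1  (Sf1: flow source, stroke at near end)
b0 |J1  (common-e at J2 fixed by 2)
b3 |I1  (common-e at J2 fixed by 2)
b1 |R1  (common-e at J1 fixed by 0)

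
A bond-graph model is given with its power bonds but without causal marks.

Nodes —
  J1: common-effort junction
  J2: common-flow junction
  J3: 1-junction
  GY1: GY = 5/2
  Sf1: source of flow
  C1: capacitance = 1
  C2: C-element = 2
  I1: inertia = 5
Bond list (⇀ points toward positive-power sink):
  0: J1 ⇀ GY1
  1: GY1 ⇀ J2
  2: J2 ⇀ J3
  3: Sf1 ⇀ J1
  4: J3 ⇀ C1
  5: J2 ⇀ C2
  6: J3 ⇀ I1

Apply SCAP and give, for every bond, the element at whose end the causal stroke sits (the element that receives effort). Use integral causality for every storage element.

#0 stroke at J1
#1 stroke at J2
#2 stroke at J3
#3 stroke at Sf1
#4 stroke at J3
#5 stroke at J2
#6 stroke at I1

b3 stroke→Sf1  (source Sf1 imposes f)
b0 stroke→J1  (only one effort-in slot at J1)
b1 stroke→J2  (GY GY1: same side as bond 0)
b4 stroke→J3  (prefer integral on C1)
b5 stroke→J2  (C2 integral (e out))
b2 stroke→J3  (closing 1-jn rule on J2)
b6 stroke→I1  (J3: last free bond brings flow in)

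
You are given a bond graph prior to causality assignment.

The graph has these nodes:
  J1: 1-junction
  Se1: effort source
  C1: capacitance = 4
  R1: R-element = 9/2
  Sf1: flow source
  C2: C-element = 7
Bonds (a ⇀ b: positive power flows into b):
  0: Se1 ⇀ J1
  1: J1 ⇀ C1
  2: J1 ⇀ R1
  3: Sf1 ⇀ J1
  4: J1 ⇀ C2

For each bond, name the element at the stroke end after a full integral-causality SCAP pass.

b0 |J1
b1 |J1
b2 |J1
b3 |Sf1
b4 |J1

b0 stroke→J1  (Se1: effort source, stroke at far end)
b3 stroke→Sf1  (Sf1 fixes flow; stroke at Sf1)
b1 stroke→J1  (J1: bond 3 brought flow, rest push out)
b2 stroke→J1  (J1: bond 3 brought flow, rest push out)
b4 stroke→J1  (J1: bond 3 brought flow, rest push out)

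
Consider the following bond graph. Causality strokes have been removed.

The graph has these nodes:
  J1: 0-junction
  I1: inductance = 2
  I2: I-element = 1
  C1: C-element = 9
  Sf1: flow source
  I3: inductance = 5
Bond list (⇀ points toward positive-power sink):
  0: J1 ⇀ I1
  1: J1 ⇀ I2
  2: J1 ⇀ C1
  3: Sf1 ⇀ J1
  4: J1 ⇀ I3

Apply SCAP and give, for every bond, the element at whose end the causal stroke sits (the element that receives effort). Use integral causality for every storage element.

b3 stroke at Sf1  (Sf1: flow source, stroke at near end)
b0 stroke at I1  (I1: I, integral causality)
b1 stroke at I2  (I2 outputs flow p/I2)
b2 stroke at J1  (C1 outputs effort q/C1)
b4 stroke at I3  (common-e at J1 fixed by 2)

bond 0 stroke→I1
bond 1 stroke→I2
bond 2 stroke→J1
bond 3 stroke→Sf1
bond 4 stroke→I3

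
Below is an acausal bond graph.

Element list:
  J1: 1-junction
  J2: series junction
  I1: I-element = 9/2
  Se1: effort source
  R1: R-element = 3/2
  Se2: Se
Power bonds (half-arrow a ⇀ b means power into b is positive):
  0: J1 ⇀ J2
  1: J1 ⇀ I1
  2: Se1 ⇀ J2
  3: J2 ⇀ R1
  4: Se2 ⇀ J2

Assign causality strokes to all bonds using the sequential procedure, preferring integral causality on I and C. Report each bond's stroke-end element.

#2 stroke→J2  (Se1 (Se) sets effort on bond)
#4 stroke→J2  (Se2 fixes effort; stroke away)
#1 stroke→I1  (I1: I, integral causality)
#0 stroke→J1  (J1 flow already set via bond 1)
#3 stroke→J2  (common-f at J2 fixed by 0)

#0 |J1
#1 |I1
#2 |J2
#3 |J2
#4 |J2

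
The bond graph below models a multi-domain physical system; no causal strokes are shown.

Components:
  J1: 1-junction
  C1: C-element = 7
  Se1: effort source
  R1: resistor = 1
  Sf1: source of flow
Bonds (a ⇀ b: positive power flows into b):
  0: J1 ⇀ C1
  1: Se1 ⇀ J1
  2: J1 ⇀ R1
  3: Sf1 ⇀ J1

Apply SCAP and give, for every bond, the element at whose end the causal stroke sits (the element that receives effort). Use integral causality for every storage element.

#0 stroke→J1
#1 stroke→J1
#2 stroke→J1
#3 stroke→Sf1

#1 |J1  (Se1 fixes effort; stroke away)
#3 |Sf1  (Sf1: flow source, stroke at near end)
#0 |J1  (J1 flow already set via bond 3)
#2 |J1  (J1 flow already set via bond 3)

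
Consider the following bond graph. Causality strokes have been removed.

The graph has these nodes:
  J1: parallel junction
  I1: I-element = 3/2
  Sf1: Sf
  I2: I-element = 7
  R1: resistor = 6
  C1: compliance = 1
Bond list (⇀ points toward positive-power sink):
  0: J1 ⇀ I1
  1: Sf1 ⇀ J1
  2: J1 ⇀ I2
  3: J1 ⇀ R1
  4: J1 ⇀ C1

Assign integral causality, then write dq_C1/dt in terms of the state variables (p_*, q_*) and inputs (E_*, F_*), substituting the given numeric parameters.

dq_C1/dt = F_Sf1 - 2*p_I1/3 - p_I2/7 - q_C1/6

#1 stroke→Sf1  (source Sf1 imposes f)
#0 stroke→I1  (I1: I, integral causality)
#2 stroke→I2  (prefer integral on I2)
#4 stroke→J1  (C1 outputs effort q/C1)
#3 stroke→R1  (J1 effort already set via bond 4)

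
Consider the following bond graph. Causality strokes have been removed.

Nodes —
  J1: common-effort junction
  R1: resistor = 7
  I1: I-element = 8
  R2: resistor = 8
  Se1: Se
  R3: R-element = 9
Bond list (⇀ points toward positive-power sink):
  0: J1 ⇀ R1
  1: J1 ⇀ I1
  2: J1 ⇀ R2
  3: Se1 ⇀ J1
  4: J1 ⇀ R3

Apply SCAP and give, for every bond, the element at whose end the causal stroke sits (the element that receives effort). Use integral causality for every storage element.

β3 |J1  (Se1 (Se) sets effort on bond)
β0 |R1  (common-e at J1 fixed by 3)
β1 |I1  (J1 effort already set via bond 3)
β2 |R2  (J1: bond 3 brought effort, rest push out)
β4 |R3  (common-e at J1 fixed by 3)

b0 stroke→R1
b1 stroke→I1
b2 stroke→R2
b3 stroke→J1
b4 stroke→R3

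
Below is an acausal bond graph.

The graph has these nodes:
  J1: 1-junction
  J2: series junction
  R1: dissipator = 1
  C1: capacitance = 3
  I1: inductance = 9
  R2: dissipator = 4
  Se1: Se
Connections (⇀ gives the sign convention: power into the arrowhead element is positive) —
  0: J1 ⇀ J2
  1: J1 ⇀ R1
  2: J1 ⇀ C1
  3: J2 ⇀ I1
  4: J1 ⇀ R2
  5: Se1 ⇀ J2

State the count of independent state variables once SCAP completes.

#5 stroke→J2  (source Se1 imposes e)
#2 stroke→J1  (C1 integral (e out))
#3 stroke→I1  (I1 outputs flow p/I1)
#0 stroke→J2  (J2: bond 3 brought flow, rest push out)
#1 stroke→J1  (1-jn J1 has f-setter on 0)
#4 stroke→J1  (J1: bond 0 brought flow, rest push out)

2  (C1, I1 all integral)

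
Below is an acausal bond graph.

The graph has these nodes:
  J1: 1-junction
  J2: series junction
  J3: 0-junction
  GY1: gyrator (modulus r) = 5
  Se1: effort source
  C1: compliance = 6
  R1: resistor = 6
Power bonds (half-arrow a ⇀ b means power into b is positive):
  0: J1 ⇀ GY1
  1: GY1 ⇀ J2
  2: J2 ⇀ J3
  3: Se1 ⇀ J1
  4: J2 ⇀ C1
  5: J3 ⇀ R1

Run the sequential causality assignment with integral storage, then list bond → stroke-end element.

β0 stroke at GY1
β1 stroke at GY1
β2 stroke at J2
β3 stroke at J1
β4 stroke at J2
β5 stroke at J3

#3 stroke at J1  (Se1 (Se) sets effort on bond)
#0 stroke at GY1  (J1: last free bond brings flow in)
#1 stroke at GY1  (through GY1, causality inverts; strokes same side of GY1)
#2 stroke at J2  (J2 flow already set via bond 1)
#4 stroke at J2  (J2: bond 1 brought flow, rest push out)
#5 stroke at J3  (closing 0-jn rule on J3)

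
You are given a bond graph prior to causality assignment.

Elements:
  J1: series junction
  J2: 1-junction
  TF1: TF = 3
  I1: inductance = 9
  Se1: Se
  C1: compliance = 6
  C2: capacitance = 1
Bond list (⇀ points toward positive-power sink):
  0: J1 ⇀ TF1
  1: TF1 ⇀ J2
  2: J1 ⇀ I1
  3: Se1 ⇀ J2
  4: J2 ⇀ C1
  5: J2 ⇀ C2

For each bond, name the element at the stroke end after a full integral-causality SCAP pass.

β3 stroke→J2  (Se1 fixes effort; stroke away)
β2 stroke→I1  (I1: I, integral causality)
β0 stroke→J1  (J1 flow already set via bond 2)
β1 stroke→TF1  (TF1: transformer flips bond 0)
β4 stroke→J2  (1-jn J2 has f-setter on 1)
β5 stroke→J2  (common-f at J2 fixed by 1)

bond 0 stroke→J1
bond 1 stroke→TF1
bond 2 stroke→I1
bond 3 stroke→J2
bond 4 stroke→J2
bond 5 stroke→J2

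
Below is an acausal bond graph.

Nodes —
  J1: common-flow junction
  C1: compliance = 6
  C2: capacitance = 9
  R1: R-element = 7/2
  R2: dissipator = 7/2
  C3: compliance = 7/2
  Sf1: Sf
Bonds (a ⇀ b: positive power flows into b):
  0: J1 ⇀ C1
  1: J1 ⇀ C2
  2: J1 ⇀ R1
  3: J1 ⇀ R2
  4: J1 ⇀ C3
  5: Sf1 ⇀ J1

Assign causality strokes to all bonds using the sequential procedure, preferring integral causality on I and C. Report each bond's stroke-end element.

b0 stroke→J1
b1 stroke→J1
b2 stroke→J1
b3 stroke→J1
b4 stroke→J1
b5 stroke→Sf1

#5 |Sf1  (Sf1: flow source, stroke at near end)
#0 |J1  (common-f at J1 fixed by 5)
#1 |J1  (common-f at J1 fixed by 5)
#2 |J1  (1-jn J1 has f-setter on 5)
#3 |J1  (common-f at J1 fixed by 5)
#4 |J1  (J1 flow already set via bond 5)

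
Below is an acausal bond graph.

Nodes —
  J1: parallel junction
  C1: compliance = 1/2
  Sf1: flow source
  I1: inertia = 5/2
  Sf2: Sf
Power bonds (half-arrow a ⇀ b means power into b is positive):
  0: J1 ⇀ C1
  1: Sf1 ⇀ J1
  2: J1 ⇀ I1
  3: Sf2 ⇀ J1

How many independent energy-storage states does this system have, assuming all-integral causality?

2  (C1, I1 all integral)

#1 stroke→Sf1  (Sf1 (Sf) sets flow on bond)
#3 stroke→Sf2  (Sf2: flow source, stroke at near end)
#0 stroke→J1  (C1 integral (e out))
#2 stroke→I1  (J1 effort already set via bond 0)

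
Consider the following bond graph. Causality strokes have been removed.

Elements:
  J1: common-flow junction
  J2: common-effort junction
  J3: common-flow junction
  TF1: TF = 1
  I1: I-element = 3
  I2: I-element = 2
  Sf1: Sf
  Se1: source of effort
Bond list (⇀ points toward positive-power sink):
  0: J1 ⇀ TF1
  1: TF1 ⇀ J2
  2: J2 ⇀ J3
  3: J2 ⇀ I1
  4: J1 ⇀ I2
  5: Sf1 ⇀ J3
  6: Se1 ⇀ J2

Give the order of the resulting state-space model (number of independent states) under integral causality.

#5 stroke at Sf1  (Sf1 (Sf) sets flow on bond)
#6 stroke at J2  (Se1: effort source, stroke at far end)
#1 stroke at TF1  (J2: bond 6 brought effort, rest push out)
#2 stroke at J3  (0-jn J2 has e-setter on 6)
#3 stroke at I1  (J2 effort already set via bond 6)
#0 stroke at J1  (TF1 one-in-one-out from 1)
#4 stroke at I2  (J1 needs exactly one f-in)

2  (I1, I2 all integral)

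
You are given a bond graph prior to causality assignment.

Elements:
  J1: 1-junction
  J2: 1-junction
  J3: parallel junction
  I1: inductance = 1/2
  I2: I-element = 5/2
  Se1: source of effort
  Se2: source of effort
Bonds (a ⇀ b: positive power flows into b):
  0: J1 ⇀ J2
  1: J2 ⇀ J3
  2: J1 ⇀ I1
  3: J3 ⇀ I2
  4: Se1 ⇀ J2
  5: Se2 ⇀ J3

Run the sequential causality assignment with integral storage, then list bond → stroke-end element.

#4 stroke→J2  (Se1 fixes effort; stroke away)
#5 stroke→J3  (source Se2 imposes e)
#1 stroke→J2  (J3 effort already set via bond 5)
#3 stroke→I2  (0-jn J3 has e-setter on 5)
#0 stroke→J1  (J2 needs exactly one f-in)
#2 stroke→I1  (J1: last free bond brings flow in)

#0 →J1
#1 →J2
#2 →I1
#3 →I2
#4 →J2
#5 →J3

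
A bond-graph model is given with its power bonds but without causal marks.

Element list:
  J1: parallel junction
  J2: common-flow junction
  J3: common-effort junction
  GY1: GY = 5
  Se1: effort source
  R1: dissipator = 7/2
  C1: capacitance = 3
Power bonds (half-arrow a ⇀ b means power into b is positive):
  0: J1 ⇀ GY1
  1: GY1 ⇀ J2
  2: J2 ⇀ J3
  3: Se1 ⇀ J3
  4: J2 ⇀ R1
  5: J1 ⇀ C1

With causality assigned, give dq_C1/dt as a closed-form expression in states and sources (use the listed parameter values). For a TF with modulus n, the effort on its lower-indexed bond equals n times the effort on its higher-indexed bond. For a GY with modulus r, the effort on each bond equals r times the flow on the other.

bond 3 →J3  (Se1: effort source, stroke at far end)
bond 2 →J2  (common-e at J3 fixed by 3)
bond 5 →J1  (prefer integral on C1)
bond 0 →GY1  (0-jn J1 has e-setter on 5)
bond 1 →GY1  (GY GY1: same side as bond 0)
bond 4 →J2  (J2: bond 1 brought flow, rest push out)

dq_C1/dt = -E_Se1/5 - 7*q_C1/150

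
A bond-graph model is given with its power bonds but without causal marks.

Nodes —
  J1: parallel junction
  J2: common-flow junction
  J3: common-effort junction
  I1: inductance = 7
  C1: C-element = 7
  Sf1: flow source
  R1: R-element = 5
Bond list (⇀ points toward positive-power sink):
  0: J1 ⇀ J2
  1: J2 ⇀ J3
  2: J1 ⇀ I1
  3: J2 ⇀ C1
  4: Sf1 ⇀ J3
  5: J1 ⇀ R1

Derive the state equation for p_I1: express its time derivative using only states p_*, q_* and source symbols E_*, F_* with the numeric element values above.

dp_I1/dt = 5*F_Sf1 - 5*p_I1/7

bond 4 |Sf1  (Sf1 fixes flow; stroke at Sf1)
bond 1 |J3  (only one effort-in slot at J3)
bond 0 |J2  (J2 flow already set via bond 1)
bond 3 |J2  (common-f at J2 fixed by 1)
bond 2 |I1  (I1 integral (f out))
bond 5 |J1  (J1 needs exactly one e-in)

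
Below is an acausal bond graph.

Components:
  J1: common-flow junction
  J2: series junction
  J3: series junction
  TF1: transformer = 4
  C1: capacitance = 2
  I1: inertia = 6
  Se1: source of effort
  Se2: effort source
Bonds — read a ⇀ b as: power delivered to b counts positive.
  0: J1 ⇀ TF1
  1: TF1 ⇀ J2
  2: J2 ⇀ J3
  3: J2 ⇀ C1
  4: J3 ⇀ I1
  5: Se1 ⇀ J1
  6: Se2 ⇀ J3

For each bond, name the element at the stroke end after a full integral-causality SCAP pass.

β5 →J1  (Se1: effort source, stroke at far end)
β6 →J3  (source Se2 imposes e)
β0 →TF1  (J1 needs exactly one f-in)
β1 →J2  (TF TF1: opposite of bond 0)
β3 →J2  (C1 integral (e out))
β2 →J3  (only one flow-in slot at J2)
β4 →I1  (J3 needs exactly one f-in)

β0 stroke at TF1
β1 stroke at J2
β2 stroke at J3
β3 stroke at J2
β4 stroke at I1
β5 stroke at J1
β6 stroke at J3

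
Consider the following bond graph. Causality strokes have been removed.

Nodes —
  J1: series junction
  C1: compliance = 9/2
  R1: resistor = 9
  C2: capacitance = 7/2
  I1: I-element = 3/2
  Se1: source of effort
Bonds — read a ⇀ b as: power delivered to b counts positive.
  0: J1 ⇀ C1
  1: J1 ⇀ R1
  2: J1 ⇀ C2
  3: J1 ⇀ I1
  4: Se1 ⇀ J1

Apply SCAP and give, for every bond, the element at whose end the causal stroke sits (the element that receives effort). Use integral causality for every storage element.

bond 0 stroke→J1
bond 1 stroke→J1
bond 2 stroke→J1
bond 3 stroke→I1
bond 4 stroke→J1

#4 →J1  (Se1: effort source, stroke at far end)
#0 →J1  (prefer integral on C1)
#2 →J1  (prefer integral on C2)
#3 →I1  (prefer integral on I1)
#1 →J1  (J1 flow already set via bond 3)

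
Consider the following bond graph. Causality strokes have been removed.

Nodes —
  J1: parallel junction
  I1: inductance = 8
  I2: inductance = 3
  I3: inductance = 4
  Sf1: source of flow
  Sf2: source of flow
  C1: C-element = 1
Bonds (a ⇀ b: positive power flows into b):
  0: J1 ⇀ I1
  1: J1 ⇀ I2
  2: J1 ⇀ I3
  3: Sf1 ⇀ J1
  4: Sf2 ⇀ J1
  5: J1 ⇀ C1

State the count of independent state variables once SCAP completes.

β3 stroke→Sf1  (Sf1: flow source, stroke at near end)
β4 stroke→Sf2  (Sf2: flow source, stroke at near end)
β0 stroke→I1  (I1 outputs flow p/I1)
β1 stroke→I2  (I2 outputs flow p/I2)
β2 stroke→I3  (prefer integral on I3)
β5 stroke→J1  (J1: last free bond brings effort in)

4  (C1, I1, I2, I3 all integral)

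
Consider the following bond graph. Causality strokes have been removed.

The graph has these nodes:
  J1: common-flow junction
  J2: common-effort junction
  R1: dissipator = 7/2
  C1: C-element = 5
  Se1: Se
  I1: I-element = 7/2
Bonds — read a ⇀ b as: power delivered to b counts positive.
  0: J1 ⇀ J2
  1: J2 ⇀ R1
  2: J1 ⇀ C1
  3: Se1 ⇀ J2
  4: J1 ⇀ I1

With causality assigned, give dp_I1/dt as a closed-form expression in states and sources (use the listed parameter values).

dp_I1/dt = -E_Se1 - q_C1/5

β3 stroke at J2  (source Se1 imposes e)
β0 stroke at J1  (J2 effort already set via bond 3)
β1 stroke at R1  (J2: bond 3 brought effort, rest push out)
β2 stroke at J1  (C1 integral (e out))
β4 stroke at I1  (only one flow-in slot at J1)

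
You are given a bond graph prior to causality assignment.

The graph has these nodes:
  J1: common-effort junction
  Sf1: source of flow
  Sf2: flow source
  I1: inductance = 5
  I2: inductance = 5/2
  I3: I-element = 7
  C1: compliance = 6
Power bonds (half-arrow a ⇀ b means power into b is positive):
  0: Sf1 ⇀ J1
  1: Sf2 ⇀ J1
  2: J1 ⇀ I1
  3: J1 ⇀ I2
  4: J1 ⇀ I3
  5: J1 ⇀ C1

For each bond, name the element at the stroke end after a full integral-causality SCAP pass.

b0 →Sf1
b1 →Sf2
b2 →I1
b3 →I2
b4 →I3
b5 →J1

bond 0 stroke at Sf1  (Sf1 fixes flow; stroke at Sf1)
bond 1 stroke at Sf2  (Sf2 (Sf) sets flow on bond)
bond 2 stroke at I1  (I1 outputs flow p/I1)
bond 3 stroke at I2  (prefer integral on I2)
bond 4 stroke at I3  (I3: I, integral causality)
bond 5 stroke at J1  (J1 needs exactly one e-in)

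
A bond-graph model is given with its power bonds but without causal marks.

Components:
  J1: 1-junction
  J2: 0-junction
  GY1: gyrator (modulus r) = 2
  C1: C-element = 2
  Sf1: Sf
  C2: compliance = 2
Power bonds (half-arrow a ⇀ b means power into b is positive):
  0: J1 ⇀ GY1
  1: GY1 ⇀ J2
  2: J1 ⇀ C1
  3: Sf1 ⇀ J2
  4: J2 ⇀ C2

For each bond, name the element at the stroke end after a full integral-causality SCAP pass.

bond 3 stroke→Sf1  (source Sf1 imposes f)
bond 2 stroke→J1  (C1 outputs effort q/C1)
bond 0 stroke→GY1  (J1: last free bond brings flow in)
bond 1 stroke→GY1  (through GY1, causality inverts; strokes same side of GY1)
bond 4 stroke→J2  (closing 0-jn rule on J2)

#0 →GY1
#1 →GY1
#2 →J1
#3 →Sf1
#4 →J2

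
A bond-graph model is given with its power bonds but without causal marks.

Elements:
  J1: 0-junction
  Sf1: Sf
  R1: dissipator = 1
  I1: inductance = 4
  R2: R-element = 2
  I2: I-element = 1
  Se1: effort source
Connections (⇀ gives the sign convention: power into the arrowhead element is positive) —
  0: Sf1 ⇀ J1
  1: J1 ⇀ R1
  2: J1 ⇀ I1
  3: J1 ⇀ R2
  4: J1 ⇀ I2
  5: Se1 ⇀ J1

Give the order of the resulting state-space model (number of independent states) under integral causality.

2  (I1, I2 all integral)

b0 stroke→Sf1  (Sf1: flow source, stroke at near end)
b5 stroke→J1  (Se1 fixes effort; stroke away)
b1 stroke→R1  (J1: bond 5 brought effort, rest push out)
b2 stroke→I1  (0-jn J1 has e-setter on 5)
b3 stroke→R2  (J1 effort already set via bond 5)
b4 stroke→I2  (common-e at J1 fixed by 5)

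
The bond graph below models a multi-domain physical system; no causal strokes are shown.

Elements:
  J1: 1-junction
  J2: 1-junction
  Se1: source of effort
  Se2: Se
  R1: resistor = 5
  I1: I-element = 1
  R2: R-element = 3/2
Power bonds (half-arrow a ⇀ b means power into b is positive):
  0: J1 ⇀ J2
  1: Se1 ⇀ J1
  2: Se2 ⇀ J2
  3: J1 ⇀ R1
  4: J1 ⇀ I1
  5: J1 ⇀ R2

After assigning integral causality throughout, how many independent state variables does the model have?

#1 stroke→J1  (Se1 (Se) sets effort on bond)
#2 stroke→J2  (Se2 fixes effort; stroke away)
#0 stroke→J1  (J2: last free bond brings flow in)
#4 stroke→I1  (I1: I, integral causality)
#3 stroke→J1  (J1 flow already set via bond 4)
#5 stroke→J1  (1-jn J1 has f-setter on 4)

1  (I1 all integral)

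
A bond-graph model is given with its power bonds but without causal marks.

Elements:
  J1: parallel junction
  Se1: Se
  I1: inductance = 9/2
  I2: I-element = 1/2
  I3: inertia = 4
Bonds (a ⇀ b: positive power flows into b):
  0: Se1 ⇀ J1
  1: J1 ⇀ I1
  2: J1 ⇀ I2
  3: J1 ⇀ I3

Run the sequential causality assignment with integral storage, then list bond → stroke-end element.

b0 stroke at J1  (source Se1 imposes e)
b1 stroke at I1  (J1: bond 0 brought effort, rest push out)
b2 stroke at I2  (common-e at J1 fixed by 0)
b3 stroke at I3  (J1 effort already set via bond 0)

bond 0 stroke at J1
bond 1 stroke at I1
bond 2 stroke at I2
bond 3 stroke at I3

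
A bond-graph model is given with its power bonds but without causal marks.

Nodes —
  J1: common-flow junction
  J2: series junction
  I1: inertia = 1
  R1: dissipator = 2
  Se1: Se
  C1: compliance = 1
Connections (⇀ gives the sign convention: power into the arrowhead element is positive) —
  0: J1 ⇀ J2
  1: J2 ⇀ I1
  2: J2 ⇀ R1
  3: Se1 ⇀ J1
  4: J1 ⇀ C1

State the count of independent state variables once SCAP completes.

2  (C1, I1 all integral)

β3 stroke→J1  (source Se1 imposes e)
β1 stroke→I1  (prefer integral on I1)
β0 stroke→J2  (1-jn J2 has f-setter on 1)
β2 stroke→J2  (1-jn J2 has f-setter on 1)
β4 stroke→J1  (common-f at J1 fixed by 0)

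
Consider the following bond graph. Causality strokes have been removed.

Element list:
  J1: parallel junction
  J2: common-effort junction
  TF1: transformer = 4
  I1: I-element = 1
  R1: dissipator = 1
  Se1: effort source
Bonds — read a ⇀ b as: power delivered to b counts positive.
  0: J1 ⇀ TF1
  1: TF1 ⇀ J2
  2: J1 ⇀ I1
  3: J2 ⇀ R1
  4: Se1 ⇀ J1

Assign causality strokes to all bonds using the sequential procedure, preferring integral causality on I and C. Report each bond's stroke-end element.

b0 stroke at TF1
b1 stroke at J2
b2 stroke at I1
b3 stroke at R1
b4 stroke at J1

#4 →J1  (Se1 fixes effort; stroke away)
#0 →TF1  (J1 effort already set via bond 4)
#2 →I1  (J1: bond 4 brought effort, rest push out)
#1 →J2  (through TF1, causality passes straight; one stroke at TF1)
#3 →R1  (common-e at J2 fixed by 1)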